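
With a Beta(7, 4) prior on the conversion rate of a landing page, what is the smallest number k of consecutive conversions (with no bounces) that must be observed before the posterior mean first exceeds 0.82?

After k conversions and 0 bounces the posterior is Beta(7+k, 4), with mean (7+k)/(7+4+k).
Set (7+k)/(11+k) > 0.82 and solve: k > (0.82·11 − 7)/(1 − 0.82) = 11.222.
The smallest integer exceeding 11.222 is 12.

k = 12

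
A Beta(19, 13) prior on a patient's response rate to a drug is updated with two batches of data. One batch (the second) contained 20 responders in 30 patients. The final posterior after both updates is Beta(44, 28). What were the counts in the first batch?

Because Beta–binomial updating is additive in the counts, the combined data contributed (α_post−α_prior, β_post−β_prior) successes and failures.
Total across both batches: 44−19=25 responders, 28−13=15 non-responders.
Subtract the second batch: 25−20=5 responders and 15−10=5 non-responders.

5 responders and 5 non-responders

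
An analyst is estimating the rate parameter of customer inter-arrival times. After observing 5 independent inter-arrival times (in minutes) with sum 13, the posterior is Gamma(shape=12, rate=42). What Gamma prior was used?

For an exponential likelihood with a Gamma(α, β) prior on the rate, n observations with total T give posterior Gamma(α+n, β+T).
So α = 12 − 5 = 7 and β = 42 − 13 = 29.

Gamma(shape=7, rate=29)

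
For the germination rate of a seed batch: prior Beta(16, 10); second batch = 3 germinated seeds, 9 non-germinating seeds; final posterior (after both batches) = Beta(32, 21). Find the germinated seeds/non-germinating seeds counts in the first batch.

13 germinated seeds and 2 non-germinating seeds

Because Beta–binomial updating is additive in the counts, the combined data contributed (α_post−α_prior, β_post−β_prior) successes and failures.
Total across both batches: 32−16=16 germinated seeds, 21−10=11 non-germinating seeds.
Subtract the second batch: 16−3=13 germinated seeds and 11−9=2 non-germinating seeds.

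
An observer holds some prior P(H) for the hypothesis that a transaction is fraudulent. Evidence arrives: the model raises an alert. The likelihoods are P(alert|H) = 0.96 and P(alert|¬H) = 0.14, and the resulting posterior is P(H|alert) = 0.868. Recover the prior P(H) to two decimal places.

P(H) = 0.49

In odds form, posterior odds = prior odds × likelihood ratio, so prior odds = posterior odds ÷ LR.
Posterior odds = 0.868/(1−0.868) = 6.5758. LR = 0.96/0.14 = 6.8571.
Prior odds = 6.5758/6.8571 = 0.9590, so P(H) = 0.9590/(1+0.9590) ≈ 0.49.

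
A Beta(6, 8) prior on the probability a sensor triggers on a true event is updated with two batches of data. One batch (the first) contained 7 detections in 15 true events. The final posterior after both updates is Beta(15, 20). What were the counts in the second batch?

2 detections and 4 misses

Because Beta–binomial updating is additive in the counts, the combined data contributed (α_post−α_prior, β_post−β_prior) successes and failures.
Total across both batches: 15−6=9 detections, 20−8=12 misses.
Subtract the first batch: 9−7=2 detections and 12−8=4 misses.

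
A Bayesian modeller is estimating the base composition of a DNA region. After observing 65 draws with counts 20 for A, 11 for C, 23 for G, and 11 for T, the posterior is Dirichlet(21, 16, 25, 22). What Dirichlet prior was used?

Dirichlet(1, 5, 2, 11)

For a Dirichlet(α) prior with multinomial counts c, the posterior is Dirichlet(α + c) componentwise.
Subtract each count from the matching posterior parameter: 21−20=1, 16−11=5, 25−23=2, 22−11=11.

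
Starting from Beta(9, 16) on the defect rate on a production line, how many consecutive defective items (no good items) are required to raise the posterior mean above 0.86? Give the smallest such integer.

k = 90

After k defective items and 0 good items the posterior is Beta(9+k, 16), with mean (9+k)/(9+16+k).
Set (9+k)/(25+k) > 0.86 and solve: k > (0.86·25 − 9)/(1 − 0.86) = 89.286.
The smallest integer exceeding 89.286 is 90, and checking k=90: (99)/(115) = 0.8609 > 0.86.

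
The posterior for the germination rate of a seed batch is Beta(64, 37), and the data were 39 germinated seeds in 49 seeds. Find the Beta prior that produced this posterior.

A Beta(a, b) prior with s successes and f failures in binomial data gives a Beta(a+s, b+f) posterior.
So a = 64 − 39 = 25 and b = 37 − 10 = 27.

Beta(25, 27)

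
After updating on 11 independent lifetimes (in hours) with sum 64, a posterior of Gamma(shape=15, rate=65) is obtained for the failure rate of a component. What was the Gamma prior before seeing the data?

Gamma(shape=4, rate=1)

For an exponential likelihood with a Gamma(α, β) prior on the rate, n observations with total T give posterior Gamma(α+n, β+T).
So α = 15 − 11 = 4 and β = 65 − 64 = 1.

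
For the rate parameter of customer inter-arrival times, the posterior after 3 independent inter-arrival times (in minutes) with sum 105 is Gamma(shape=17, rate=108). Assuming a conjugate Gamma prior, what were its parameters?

Gamma(shape=14, rate=3)

For an exponential likelihood with a Gamma(α, β) prior on the rate, n observations with total T give posterior Gamma(α+n, β+T).
So α = 17 − 3 = 14 and β = 108 − 105 = 3.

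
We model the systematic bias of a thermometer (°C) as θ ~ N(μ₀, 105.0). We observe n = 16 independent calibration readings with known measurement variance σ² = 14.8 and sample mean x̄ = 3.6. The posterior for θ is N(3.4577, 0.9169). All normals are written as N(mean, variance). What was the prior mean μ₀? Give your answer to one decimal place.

With known observation variance, the Normal–Normal posterior has precision τ_n = τ₀ + n/σ² and mean μ_n = (τ₀μ₀ + (n/σ²)x̄)/τ_n.
Here τ₀ = 1/105.0 = 0.009524 and τ_data = 16/14.8 = 1.081081, so τ_n = 1.090605.
Rearranging for μ₀: μ₀ = (μ_n·τ_n − τ_data·x̄)/τ₀ = (3.4577·1.090605 − 1.081081·3.6) / 0.009524 = -0.120907/0.009524 ≈ -12.7.

μ₀ = -12.7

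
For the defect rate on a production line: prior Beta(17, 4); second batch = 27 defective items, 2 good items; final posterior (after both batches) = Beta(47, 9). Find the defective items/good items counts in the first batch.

Because Beta–binomial updating is additive in the counts, the combined data contributed (α_post−α_prior, β_post−β_prior) successes and failures.
Total across both batches: 47−17=30 defective items, 9−4=5 good items.
Subtract the second batch: 30−27=3 defective items and 5−2=3 good items.

3 defective items and 3 good items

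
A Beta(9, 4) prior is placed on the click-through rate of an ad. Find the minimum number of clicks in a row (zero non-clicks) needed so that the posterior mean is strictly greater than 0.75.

After k clicks and 0 non-clicks the posterior is Beta(9+k, 4), with mean (9+k)/(9+4+k).
Set (9+k)/(13+k) > 0.75 and solve: k > (0.75·13 − 9)/(1 − 0.75) = 3.000.
The smallest integer exceeding 3.000 is 4, and checking k=4: (13)/(17) = 0.7647 > 0.75.

k = 4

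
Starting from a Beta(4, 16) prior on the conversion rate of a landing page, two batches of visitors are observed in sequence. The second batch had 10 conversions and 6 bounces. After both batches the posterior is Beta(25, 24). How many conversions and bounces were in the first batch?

Sequential conjugate updates are equivalent to a single update on the pooled data, so total successes = posterior α − prior α and total failures = posterior β − prior β.
Total across both batches: 25−4=21 conversions, 24−16=8 bounces.
Subtract the second batch: 21−10=11 conversions and 8−6=2 bounces.

11 conversions and 2 bounces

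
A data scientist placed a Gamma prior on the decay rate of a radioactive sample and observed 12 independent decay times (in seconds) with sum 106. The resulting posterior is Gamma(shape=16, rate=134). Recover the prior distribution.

Gamma–exponential conjugacy: posterior shape = α + n, posterior rate = β + Σtᵢ.
So α = 16 − 12 = 4 and β = 134 − 106 = 28.

Gamma(shape=4, rate=28)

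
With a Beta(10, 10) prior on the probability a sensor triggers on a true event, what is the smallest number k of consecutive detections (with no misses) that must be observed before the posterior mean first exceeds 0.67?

After k detections and 0 misses the posterior is Beta(10+k, 10), with mean (10+k)/(10+10+k).
Set (10+k)/(20+k) > 0.67 and solve: k > (0.67·20 − 10)/(1 − 0.67) = 10.303.
The smallest integer exceeding 10.303 is 11.

k = 11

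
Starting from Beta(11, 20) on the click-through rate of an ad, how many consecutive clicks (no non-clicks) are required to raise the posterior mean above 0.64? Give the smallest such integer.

k = 25

After k clicks and 0 non-clicks the posterior is Beta(11+k, 20), with mean (11+k)/(11+20+k).
Set (11+k)/(31+k) > 0.64 and solve: k > (0.64·31 − 11)/(1 − 0.64) = 24.556.
The smallest integer exceeding 24.556 is 25, and checking k=25: (36)/(56) = 0.6429 > 0.64.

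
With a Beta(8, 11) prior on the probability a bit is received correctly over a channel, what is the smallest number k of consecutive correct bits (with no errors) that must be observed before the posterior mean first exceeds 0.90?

After k correct bits and 0 errors the posterior is Beta(8+k, 11), with mean (8+k)/(8+11+k).
Set (8+k)/(19+k) > 0.90 and solve: k > (0.90·19 − 8)/(1 − 0.90) = 91.000.
The smallest integer exceeding 91.000 is 92, and checking k=92: (100)/(111) = 0.9009 > 0.90.

k = 92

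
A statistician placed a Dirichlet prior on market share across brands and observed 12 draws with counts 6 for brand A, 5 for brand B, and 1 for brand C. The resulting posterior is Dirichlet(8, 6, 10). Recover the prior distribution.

For a Dirichlet(α) prior with multinomial counts c, the posterior is Dirichlet(α + c) componentwise.
Subtract each count from the matching posterior parameter: 8−6=2, 6−5=1, 10−1=9.

Dirichlet(2, 1, 9)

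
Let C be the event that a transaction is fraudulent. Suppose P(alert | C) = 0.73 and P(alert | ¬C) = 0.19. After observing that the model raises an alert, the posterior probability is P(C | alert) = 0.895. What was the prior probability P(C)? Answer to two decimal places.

P(C) = 0.69

Bayes' rule in odds form gives O(C|E) = O(C)·[P(E|C)/P(E|¬C)], hence O(C) = O(C|E)/LR.
Posterior odds = 0.895/(1−0.895) = 8.5238. LR = 0.73/0.19 = 3.8421.
Prior odds = 8.5238/3.8421 = 2.2185, so P(C) = 2.2185/(1+2.2185) ≈ 0.69.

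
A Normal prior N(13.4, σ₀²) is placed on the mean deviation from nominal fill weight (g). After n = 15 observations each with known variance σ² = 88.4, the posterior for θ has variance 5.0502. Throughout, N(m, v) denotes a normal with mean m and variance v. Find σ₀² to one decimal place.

σ₀² = 35.3

For the Normal–Normal model with known σ², precisions add: τ_n = τ₀ + n/σ².
So 1/σ₀² = 1/5.0502 − 15/88.4 = 0.198012 − 0.169683 = 0.028329.
Hence σ₀² = 1/0.028329 ≈ 35.3.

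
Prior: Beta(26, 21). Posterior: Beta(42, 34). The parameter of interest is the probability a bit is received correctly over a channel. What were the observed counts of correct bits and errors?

A Beta(α, β) prior with s successes and f failures in binomial data gives a Beta(α+s, β+f) posterior.
Match parameters: s=42−26=16, f=34−21=13.

16 correct bits and 13 errors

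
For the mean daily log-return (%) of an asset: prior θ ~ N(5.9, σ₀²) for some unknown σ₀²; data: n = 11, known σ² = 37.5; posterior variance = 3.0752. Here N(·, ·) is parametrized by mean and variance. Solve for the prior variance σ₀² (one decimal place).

σ₀² = 31.4

Posterior precision equals prior precision plus data precision: 1/σ_n² = 1/σ₀² + n/σ².
So 1/σ₀² = 1/3.0752 − 11/37.5 = 0.325182 − 0.293333 = 0.031849.
Hence σ₀² = 1/0.031849 ≈ 31.4.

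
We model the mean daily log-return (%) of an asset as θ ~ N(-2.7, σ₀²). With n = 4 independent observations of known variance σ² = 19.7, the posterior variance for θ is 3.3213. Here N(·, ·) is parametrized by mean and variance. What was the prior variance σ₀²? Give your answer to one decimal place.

σ₀² = 10.2

Posterior precision equals prior precision plus data precision: 1/σ_n² = 1/σ₀² + n/σ².
So 1/σ₀² = 1/3.3213 − 4/19.7 = 0.301087 − 0.203046 = 0.098041.
Hence σ₀² = 1/0.098041 ≈ 10.2.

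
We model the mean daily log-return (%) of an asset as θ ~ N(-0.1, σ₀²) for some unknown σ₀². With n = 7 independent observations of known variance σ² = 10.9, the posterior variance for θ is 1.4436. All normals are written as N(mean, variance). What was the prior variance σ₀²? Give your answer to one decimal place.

σ₀² = 19.8

Posterior precision equals prior precision plus data precision: 1/σ_n² = 1/σ₀² + n/σ².
So 1/σ₀² = 1/1.4436 − 7/10.9 = 0.692713 − 0.642202 = 0.050511.
Hence σ₀² = 1/0.050511 ≈ 19.8.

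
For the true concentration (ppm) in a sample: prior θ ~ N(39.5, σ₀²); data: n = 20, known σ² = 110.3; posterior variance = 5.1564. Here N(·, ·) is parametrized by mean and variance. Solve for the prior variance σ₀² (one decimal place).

Posterior precision equals prior precision plus data precision: 1/σ_n² = 1/σ₀² + n/σ².
So 1/σ₀² = 1/5.1564 − 20/110.3 = 0.193934 − 0.181324 = 0.012610.
Hence σ₀² = 1/0.012610 ≈ 79.3.

σ₀² = 79.3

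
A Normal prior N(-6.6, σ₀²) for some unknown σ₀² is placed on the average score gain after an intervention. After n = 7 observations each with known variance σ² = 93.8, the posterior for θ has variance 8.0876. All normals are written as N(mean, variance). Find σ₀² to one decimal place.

σ₀² = 20.4

For the Normal–Normal model with known σ², precisions add: τ_n = τ₀ + n/σ².
So 1/σ₀² = 1/8.0876 − 7/93.8 = 0.123646 − 0.074627 = 0.049019.
Hence σ₀² = 1/0.049019 ≈ 20.4.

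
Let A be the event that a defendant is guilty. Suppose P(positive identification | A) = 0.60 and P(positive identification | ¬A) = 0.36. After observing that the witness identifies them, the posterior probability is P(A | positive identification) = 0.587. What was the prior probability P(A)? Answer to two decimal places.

P(A) = 0.46

Bayes' rule in odds form gives O(A|E) = O(A)·[P(E|A)/P(E|¬A)], hence O(A) = O(A|E)/LR.
Posterior odds = 0.587/(1−0.587) = 1.4213. LR = 0.60/0.36 = 1.6667.
Prior odds = 1.4213/1.6667 = 0.8528, so P(A) = 0.8528/(1+0.8528) ≈ 0.46.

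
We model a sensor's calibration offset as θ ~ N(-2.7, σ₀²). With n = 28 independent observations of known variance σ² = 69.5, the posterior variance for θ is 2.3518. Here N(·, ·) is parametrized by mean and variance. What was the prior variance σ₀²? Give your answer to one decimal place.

σ₀² = 44.8

For the Normal–Normal model with known σ², precisions add: τ_n = τ₀ + n/σ².
So 1/σ₀² = 1/2.3518 − 28/69.5 = 0.425206 − 0.402878 = 0.022328.
Hence σ₀² = 1/0.022328 ≈ 44.8.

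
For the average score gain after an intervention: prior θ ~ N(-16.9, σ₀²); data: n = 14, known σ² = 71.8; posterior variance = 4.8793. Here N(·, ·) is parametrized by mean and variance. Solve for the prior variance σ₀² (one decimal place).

For the Normal–Normal model with known σ², precisions add: τ_n = τ₀ + n/σ².
So 1/σ₀² = 1/4.8793 − 14/71.8 = 0.204947 − 0.194986 = 0.009961.
Hence σ₀² = 1/0.009961 ≈ 100.4.

σ₀² = 100.4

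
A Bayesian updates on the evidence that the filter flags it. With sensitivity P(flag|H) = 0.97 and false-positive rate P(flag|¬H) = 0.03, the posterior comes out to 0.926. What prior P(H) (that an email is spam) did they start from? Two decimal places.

P(H) = 0.28

In odds form, posterior odds = prior odds × likelihood ratio, so prior odds = posterior odds ÷ LR.
Posterior odds = 0.926/(1−0.926) = 12.5135. LR = 0.97/0.03 = 32.3333.
Prior odds = 12.5135/32.3333 = 0.3870, so P(H) = 0.3870/(1+0.3870) ≈ 0.28.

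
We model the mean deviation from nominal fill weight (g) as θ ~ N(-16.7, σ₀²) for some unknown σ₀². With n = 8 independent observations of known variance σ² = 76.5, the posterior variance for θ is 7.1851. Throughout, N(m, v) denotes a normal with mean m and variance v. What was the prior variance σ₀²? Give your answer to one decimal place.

σ₀² = 28.9

Posterior precision equals prior precision plus data precision: 1/σ_n² = 1/σ₀² + n/σ².
So 1/σ₀² = 1/7.1851 − 8/76.5 = 0.139177 − 0.104575 = 0.034602.
Hence σ₀² = 1/0.034602 ≈ 28.9.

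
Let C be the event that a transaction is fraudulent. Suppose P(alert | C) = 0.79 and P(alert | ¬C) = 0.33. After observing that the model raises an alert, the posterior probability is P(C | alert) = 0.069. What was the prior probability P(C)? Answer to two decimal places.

Bayes' rule in odds form gives O(C|E) = O(C)·[P(E|C)/P(E|¬C)], hence O(C) = O(C|E)/LR.
Posterior odds = 0.069/(1−0.069) = 0.0741. LR = 0.79/0.33 = 2.3939.
Prior odds = 0.0741/2.3939 = 0.0310, so P(C) = 0.0310/(1+0.0310) ≈ 0.03.

P(C) = 0.03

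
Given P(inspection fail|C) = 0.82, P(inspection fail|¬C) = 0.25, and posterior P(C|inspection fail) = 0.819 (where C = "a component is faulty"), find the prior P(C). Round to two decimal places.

In odds form, posterior odds = prior odds × likelihood ratio, so prior odds = posterior odds ÷ LR.
Posterior odds = 0.819/(1−0.819) = 4.5249. LR = 0.82/0.25 = 3.2800.
Prior odds = 4.5249/3.2800 = 1.3795, so P(C) = 1.3795/(1+1.3795) ≈ 0.58.

P(C) = 0.58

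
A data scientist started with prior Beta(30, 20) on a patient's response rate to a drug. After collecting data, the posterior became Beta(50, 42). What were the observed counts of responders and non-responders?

A Beta(a, b) prior with s successes and f failures in binomial data gives a Beta(a+s, b+f) posterior.
So s = 50 − 30 = 20 and f = 42 − 20 = 22.

20 responders and 22 non-responders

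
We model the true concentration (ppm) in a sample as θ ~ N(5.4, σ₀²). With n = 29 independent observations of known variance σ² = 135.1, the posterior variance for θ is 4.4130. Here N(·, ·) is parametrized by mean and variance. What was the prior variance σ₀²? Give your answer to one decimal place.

σ₀² = 83.7

For the Normal–Normal model with known σ², precisions add: τ_n = τ₀ + n/σ².
So 1/σ₀² = 1/4.4130 − 29/135.1 = 0.226603 − 0.214656 = 0.011947.
Hence σ₀² = 1/0.011947 ≈ 83.7.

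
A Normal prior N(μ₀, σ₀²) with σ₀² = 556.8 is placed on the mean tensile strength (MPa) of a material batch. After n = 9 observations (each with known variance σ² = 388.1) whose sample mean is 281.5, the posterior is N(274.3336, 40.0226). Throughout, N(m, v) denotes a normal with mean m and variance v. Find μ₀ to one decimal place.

μ₀ = 181.8

The posterior mean is a precision-weighted average: μ_n = (τ₀μ₀ + τ_data·x̄)/(τ₀+τ_data), with τ₀=1/σ₀² and τ_data=n/σ².
Here τ₀ = 1/556.8 = 0.001796 and τ_data = 9/388.1 = 0.023190, so τ_n = 0.024986.
Rearranging for μ₀: μ₀ = (μ_n·τ_n − τ_data·x̄)/τ₀ = (274.3336·0.024986 − 0.023190·281.5) / 0.001796 = 0.326514/0.001796 ≈ 181.8.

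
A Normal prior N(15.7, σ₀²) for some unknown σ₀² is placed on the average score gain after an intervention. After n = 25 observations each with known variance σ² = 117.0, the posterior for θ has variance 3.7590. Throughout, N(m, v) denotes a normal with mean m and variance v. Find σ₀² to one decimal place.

σ₀² = 19.1

Posterior precision equals prior precision plus data precision: 1/σ_n² = 1/σ₀² + n/σ².
So 1/σ₀² = 1/3.7590 − 25/117.0 = 0.266028 − 0.213675 = 0.052353.
Hence σ₀² = 1/0.052353 ≈ 19.1.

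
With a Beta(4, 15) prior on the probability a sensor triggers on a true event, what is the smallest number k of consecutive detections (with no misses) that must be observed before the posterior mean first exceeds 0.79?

After k detections and 0 misses the posterior is Beta(4+k, 15), with mean (4+k)/(4+15+k).
Set (4+k)/(19+k) > 0.79 and solve: k > (0.79·19 − 4)/(1 − 0.79) = 52.429.
The smallest integer exceeding 52.429 is 53, and checking k=53: (57)/(72) = 0.7917 > 0.79.

k = 53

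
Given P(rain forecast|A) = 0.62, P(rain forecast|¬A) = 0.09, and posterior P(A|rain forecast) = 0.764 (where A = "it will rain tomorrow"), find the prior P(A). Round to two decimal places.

P(A) = 0.32

Bayes' rule in odds form gives O(A|E) = O(A)·[P(E|A)/P(E|¬A)], hence O(A) = O(A|E)/LR.
Posterior odds = 0.764/(1−0.764) = 3.2373. LR = 0.62/0.09 = 6.8889.
Prior odds = 3.2373/6.8889 = 0.4699, so P(A) = 0.4699/(1+0.4699) ≈ 0.32.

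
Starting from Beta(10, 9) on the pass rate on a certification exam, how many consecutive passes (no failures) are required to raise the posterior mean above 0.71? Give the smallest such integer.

k = 13

After k passes and 0 failures the posterior is Beta(10+k, 9), with mean (10+k)/(10+9+k).
Set (10+k)/(19+k) > 0.71 and solve: k > (0.71·19 − 10)/(1 − 0.71) = 12.034.
The smallest integer exceeding 12.034 is 13.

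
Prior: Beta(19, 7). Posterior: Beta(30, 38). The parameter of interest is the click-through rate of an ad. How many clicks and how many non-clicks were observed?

Beta is conjugate to the binomial likelihood: posterior = Beta(α+s, β+f).
Match parameters: s=30−19=11, f=38−7=31.

11 clicks and 31 non-clicks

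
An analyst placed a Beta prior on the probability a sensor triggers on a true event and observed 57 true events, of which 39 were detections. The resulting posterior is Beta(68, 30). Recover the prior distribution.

A Beta(α, β) prior with s successes and f failures in binomial data gives a Beta(α+s, β+f) posterior.
So α = 68 − 39 = 29 and β = 30 − 18 = 12.

Beta(29, 12)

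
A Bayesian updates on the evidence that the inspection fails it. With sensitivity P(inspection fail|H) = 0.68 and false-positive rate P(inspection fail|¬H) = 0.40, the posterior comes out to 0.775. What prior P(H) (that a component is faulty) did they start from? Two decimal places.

Bayes' rule in odds form gives O(H|E) = O(H)·[P(E|H)/P(E|¬H)], hence O(H) = O(H|E)/LR.
Posterior odds = 0.775/(1−0.775) = 3.4444. LR = 0.68/0.40 = 1.7000.
Prior odds = 3.4444/1.7000 = 2.0261, so P(H) = 2.0261/(1+2.0261) ≈ 0.67.

P(H) = 0.67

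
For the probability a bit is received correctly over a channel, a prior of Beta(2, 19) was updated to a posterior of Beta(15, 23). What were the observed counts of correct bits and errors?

13 correct bits and 4 errors

Beta is conjugate to the binomial likelihood: posterior = Beta(α+s, β+f).
So s = 15 − 2 = 13 and f = 23 − 19 = 4.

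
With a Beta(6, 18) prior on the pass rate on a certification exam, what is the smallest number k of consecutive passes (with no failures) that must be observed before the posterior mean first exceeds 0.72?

k = 41

After k passes and 0 failures the posterior is Beta(6+k, 18), with mean (6+k)/(6+18+k).
Set (6+k)/(24+k) > 0.72 and solve: k > (0.72·24 − 6)/(1 − 0.72) = 40.286.
The smallest integer exceeding 40.286 is 41.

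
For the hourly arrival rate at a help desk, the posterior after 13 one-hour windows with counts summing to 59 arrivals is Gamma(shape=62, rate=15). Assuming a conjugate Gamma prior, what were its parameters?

Gamma(shape=3, rate=2)

A Gamma(α, β) prior (rate parametrization) on a Poisson rate with n observations summing to S gives posterior Gamma(α+S, β+n).
So α = 62 − 59 = 3 and β = 15 − 13 = 2.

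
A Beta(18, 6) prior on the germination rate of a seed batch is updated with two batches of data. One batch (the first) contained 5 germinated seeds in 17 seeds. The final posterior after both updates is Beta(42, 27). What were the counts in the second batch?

Sequential conjugate updates are equivalent to a single update on the pooled data, so total successes = posterior α − prior α and total failures = posterior β − prior β.
Total across both batches: 42−18=24 germinated seeds, 27−6=21 non-germinating seeds.
Subtract the first batch: 24−5=19 germinated seeds and 21−12=9 non-germinating seeds.

19 germinated seeds and 9 non-germinating seeds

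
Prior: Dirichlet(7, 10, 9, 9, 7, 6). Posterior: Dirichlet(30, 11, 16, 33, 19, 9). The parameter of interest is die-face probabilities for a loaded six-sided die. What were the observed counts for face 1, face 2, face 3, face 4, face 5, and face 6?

For a Dirichlet(α) prior with multinomial counts c, the posterior is Dirichlet(α + c) componentwise.
Counts are posterior − prior componentwise: 30−7=23, 11−10=1, 16−9=7, 33−9=24, 19−7=12, 9−6=3.

counts (23, 1, 7, 24, 12, 3)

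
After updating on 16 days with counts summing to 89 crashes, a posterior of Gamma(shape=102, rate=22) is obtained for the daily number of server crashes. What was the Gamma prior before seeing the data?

Gamma–Poisson conjugacy: posterior shape = α + Σxᵢ, posterior rate = β + n.
So α = 102 − 89 = 13 and β = 22 − 16 = 6.

Gamma(shape=13, rate=6)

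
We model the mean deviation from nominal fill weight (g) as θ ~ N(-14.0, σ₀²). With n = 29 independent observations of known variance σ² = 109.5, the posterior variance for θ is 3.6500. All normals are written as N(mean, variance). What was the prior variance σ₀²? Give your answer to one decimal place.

σ₀² = 109.5

For the Normal–Normal model with known σ², precisions add: τ_n = τ₀ + n/σ².
So 1/σ₀² = 1/3.6500 − 29/109.5 = 0.273973 − 0.264840 = 0.009133.
Hence σ₀² = 1/0.009133 ≈ 109.5.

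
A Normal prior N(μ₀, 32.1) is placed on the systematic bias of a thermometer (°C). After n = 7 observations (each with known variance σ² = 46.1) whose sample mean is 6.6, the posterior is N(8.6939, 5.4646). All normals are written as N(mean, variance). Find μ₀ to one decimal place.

μ₀ = 18.9

The posterior mean is a precision-weighted average: μ_n = (τ₀μ₀ + τ_data·x̄)/(τ₀+τ_data), with τ₀=1/σ₀² and τ_data=n/σ².
Here τ₀ = 1/32.1 = 0.031153 and τ_data = 7/46.1 = 0.151844, so τ_n = 0.182997.
Rearranging for μ₀: μ₀ = (μ_n·τ_n − τ_data·x̄)/τ₀ = (8.6939·0.182997 − 0.151844·6.6) / 0.031153 = 0.588787/0.031153 ≈ 18.9.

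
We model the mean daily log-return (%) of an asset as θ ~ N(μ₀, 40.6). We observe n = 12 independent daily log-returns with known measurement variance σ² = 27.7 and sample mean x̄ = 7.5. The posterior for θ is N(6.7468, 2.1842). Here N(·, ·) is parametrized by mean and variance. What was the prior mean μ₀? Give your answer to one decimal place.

μ₀ = -6.5

With known observation variance, the Normal–Normal posterior has precision τ_n = τ₀ + n/σ² and mean μ_n = (τ₀μ₀ + (n/σ²)x̄)/τ_n.
Here τ₀ = 1/40.6 = 0.024631 and τ_data = 12/27.7 = 0.433213, so τ_n = 0.457844.
Rearranging for μ₀: μ₀ = (μ_n·τ_n − τ_data·x̄)/τ₀ = (6.7468·0.457844 − 0.433213·7.5) / 0.024631 = -0.160116/0.024631 ≈ -6.5.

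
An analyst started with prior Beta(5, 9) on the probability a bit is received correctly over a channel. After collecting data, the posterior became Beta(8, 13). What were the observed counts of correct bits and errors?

3 correct bits and 4 errors

Under Beta–binomial conjugacy the posterior parameters are (α+s, β+f).
Match parameters: s=8−5=3, f=13−9=4.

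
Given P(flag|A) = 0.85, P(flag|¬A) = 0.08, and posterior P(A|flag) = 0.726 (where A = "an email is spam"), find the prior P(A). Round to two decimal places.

Bayes' rule in odds form gives O(A|E) = O(A)·[P(E|A)/P(E|¬A)], hence O(A) = O(A|E)/LR.
Posterior odds = 0.726/(1−0.726) = 2.6496. LR = 0.85/0.08 = 10.6250.
Prior odds = 2.6496/10.6250 = 0.2494, so P(A) = 0.2494/(1+0.2494) ≈ 0.20.

P(A) = 0.20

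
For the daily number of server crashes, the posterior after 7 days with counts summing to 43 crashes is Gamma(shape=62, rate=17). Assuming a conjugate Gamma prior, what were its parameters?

Gamma(shape=19, rate=10)

Gamma–Poisson conjugacy: posterior shape = α + Σxᵢ, posterior rate = β + n.
So α = 62 − 43 = 19 and β = 17 − 7 = 10.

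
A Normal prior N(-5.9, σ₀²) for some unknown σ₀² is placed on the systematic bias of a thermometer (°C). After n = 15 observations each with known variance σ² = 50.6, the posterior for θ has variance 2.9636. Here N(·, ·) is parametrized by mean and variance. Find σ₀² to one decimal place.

For the Normal–Normal model with known σ², precisions add: τ_n = τ₀ + n/σ².
So 1/σ₀² = 1/2.9636 − 15/50.6 = 0.337427 − 0.296443 = 0.040984.
Hence σ₀² = 1/0.040984 ≈ 24.4.

σ₀² = 24.4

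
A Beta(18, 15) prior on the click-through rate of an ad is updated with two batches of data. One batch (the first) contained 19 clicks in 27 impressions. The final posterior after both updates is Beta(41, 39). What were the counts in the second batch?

4 clicks and 16 non-clicks

Because Beta–binomial updating is additive in the counts, the combined data contributed (α_post−α_prior, β_post−β_prior) successes and failures.
Total across both batches: 41−18=23 clicks, 39−15=24 non-clicks.
Subtract the first batch: 23−19=4 clicks and 24−8=16 non-clicks.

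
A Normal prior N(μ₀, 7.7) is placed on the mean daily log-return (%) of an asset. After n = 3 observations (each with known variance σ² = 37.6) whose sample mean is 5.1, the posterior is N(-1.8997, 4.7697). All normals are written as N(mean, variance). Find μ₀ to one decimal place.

With known observation variance, the Normal–Normal posterior has precision τ_n = τ₀ + n/σ² and mean μ_n = (τ₀μ₀ + (n/σ²)x̄)/τ_n.
Here τ₀ = 1/7.7 = 0.129870 and τ_data = 3/37.6 = 0.079787, so τ_n = 0.209657.
Rearranging for μ₀: μ₀ = (μ_n·τ_n − τ_data·x̄)/τ₀ = (-1.8997·0.209657 − 0.079787·5.1) / 0.129870 = -0.805199/0.129870 ≈ -6.2.

μ₀ = -6.2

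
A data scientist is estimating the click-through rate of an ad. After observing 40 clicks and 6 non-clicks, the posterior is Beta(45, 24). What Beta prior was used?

A Beta(α, β) prior with s successes and f failures in binomial data gives a Beta(α+s, β+f) posterior.
So α = 45 − 40 = 5 and β = 24 − 6 = 18.

Beta(5, 18)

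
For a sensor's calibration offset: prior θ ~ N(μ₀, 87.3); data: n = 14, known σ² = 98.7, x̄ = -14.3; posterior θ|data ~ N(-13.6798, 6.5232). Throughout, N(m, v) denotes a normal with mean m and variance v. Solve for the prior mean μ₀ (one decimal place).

μ₀ = -6.0

The posterior mean is a precision-weighted average: μ_n = (τ₀μ₀ + τ_data·x̄)/(τ₀+τ_data), with τ₀=1/σ₀² and τ_data=n/σ².
Here τ₀ = 1/87.3 = 0.011455 and τ_data = 14/98.7 = 0.141844, so τ_n = 0.153299.
Rearranging for μ₀: μ₀ = (μ_n·τ_n − τ_data·x̄)/τ₀ = (-13.6798·0.153299 − 0.141844·-14.3) / 0.011455 = -0.068730/0.011455 ≈ -6.0.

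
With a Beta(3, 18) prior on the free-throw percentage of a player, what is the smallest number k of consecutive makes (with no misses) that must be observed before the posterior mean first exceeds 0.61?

After k makes and 0 misses the posterior is Beta(3+k, 18), with mean (3+k)/(3+18+k).
Set (3+k)/(21+k) > 0.61 and solve: k > (0.61·21 − 3)/(1 − 0.61) = 25.154.
The smallest integer exceeding 25.154 is 26.

k = 26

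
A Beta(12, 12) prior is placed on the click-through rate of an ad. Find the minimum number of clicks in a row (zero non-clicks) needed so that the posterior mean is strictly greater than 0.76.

After k clicks and 0 non-clicks the posterior is Beta(12+k, 12), with mean (12+k)/(12+12+k).
Set (12+k)/(24+k) > 0.76 and solve: k > (0.76·24 − 12)/(1 − 0.76) = 26.000.
The smallest integer exceeding 26.000 is 27, and checking k=27: (39)/(51) = 0.7647 > 0.76.

k = 27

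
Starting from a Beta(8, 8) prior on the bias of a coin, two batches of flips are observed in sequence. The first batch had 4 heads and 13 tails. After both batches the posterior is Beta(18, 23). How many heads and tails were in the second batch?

Because Beta–binomial updating is additive in the counts, the combined data contributed (α_post−α_prior, β_post−β_prior) successes and failures.
Total across both batches: 18−8=10 heads, 23−8=15 tails.
Subtract the first batch: 10−4=6 heads and 15−13=2 tails.

6 heads and 2 tails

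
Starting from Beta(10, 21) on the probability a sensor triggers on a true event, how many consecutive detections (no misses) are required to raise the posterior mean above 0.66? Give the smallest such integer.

k = 31

After k detections and 0 misses the posterior is Beta(10+k, 21), with mean (10+k)/(10+21+k).
Set (10+k)/(31+k) > 0.66 and solve: k > (0.66·31 − 10)/(1 − 0.66) = 30.765.
The smallest integer exceeding 30.765 is 31, and checking k=31: (41)/(62) = 0.6613 > 0.66.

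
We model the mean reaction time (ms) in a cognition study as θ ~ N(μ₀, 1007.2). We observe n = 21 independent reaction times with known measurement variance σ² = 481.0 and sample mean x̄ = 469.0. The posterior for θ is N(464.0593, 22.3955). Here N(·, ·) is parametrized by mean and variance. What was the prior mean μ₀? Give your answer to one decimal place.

μ₀ = 246.8

With known observation variance, the Normal–Normal posterior has precision τ_n = τ₀ + n/σ² and mean μ_n = (τ₀μ₀ + (n/σ²)x̄)/τ_n.
Here τ₀ = 1/1007.2 = 0.000993 and τ_data = 21/481.0 = 0.043659, so τ_n = 0.044652.
Rearranging for μ₀: μ₀ = (μ_n·τ_n − τ_data·x̄)/τ₀ = (464.0593·0.044652 − 0.043659·469.0) / 0.000993 = 0.245105/0.000993 ≈ 246.8.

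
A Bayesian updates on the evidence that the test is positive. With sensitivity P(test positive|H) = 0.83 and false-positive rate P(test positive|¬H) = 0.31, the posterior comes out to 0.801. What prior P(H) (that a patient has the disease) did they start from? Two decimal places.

In odds form, posterior odds = prior odds × likelihood ratio, so prior odds = posterior odds ÷ LR.
Posterior odds = 0.801/(1−0.801) = 4.0251. LR = 0.83/0.31 = 2.6774.
Prior odds = 4.0251/2.6774 = 1.5034, so P(H) = 1.5034/(1+1.5034) ≈ 0.60.

P(H) = 0.60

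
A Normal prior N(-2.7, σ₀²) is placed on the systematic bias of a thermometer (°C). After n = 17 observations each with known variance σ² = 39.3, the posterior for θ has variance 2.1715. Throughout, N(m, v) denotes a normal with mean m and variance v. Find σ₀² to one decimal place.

σ₀² = 35.8

Posterior precision equals prior precision plus data precision: 1/σ_n² = 1/σ₀² + n/σ².
So 1/σ₀² = 1/2.1715 − 17/39.3 = 0.460511 − 0.432570 = 0.027941.
Hence σ₀² = 1/0.027941 ≈ 35.8.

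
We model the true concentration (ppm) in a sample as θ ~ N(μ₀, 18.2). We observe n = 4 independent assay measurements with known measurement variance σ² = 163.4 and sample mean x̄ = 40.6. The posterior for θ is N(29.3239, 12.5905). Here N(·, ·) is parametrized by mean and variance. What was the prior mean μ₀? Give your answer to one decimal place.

μ₀ = 24.3

With known observation variance, the Normal–Normal posterior has precision τ_n = τ₀ + n/σ² and mean μ_n = (τ₀μ₀ + (n/σ²)x̄)/τ_n.
Here τ₀ = 1/18.2 = 0.054945 and τ_data = 4/163.4 = 0.024480, so τ_n = 0.079425.
Rearranging for μ₀: μ₀ = (μ_n·τ_n − τ_data·x̄)/τ₀ = (29.3239·0.079425 − 0.024480·40.6) / 0.054945 = 1.335163/0.054945 ≈ 24.3.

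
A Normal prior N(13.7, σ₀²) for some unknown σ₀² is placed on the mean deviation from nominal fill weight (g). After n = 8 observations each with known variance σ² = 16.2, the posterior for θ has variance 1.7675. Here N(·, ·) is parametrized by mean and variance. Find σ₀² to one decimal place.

For the Normal–Normal model with known σ², precisions add: τ_n = τ₀ + n/σ².
So 1/σ₀² = 1/1.7675 − 8/16.2 = 0.565771 − 0.493827 = 0.071944.
Hence σ₀² = 1/0.071944 ≈ 13.9.

σ₀² = 13.9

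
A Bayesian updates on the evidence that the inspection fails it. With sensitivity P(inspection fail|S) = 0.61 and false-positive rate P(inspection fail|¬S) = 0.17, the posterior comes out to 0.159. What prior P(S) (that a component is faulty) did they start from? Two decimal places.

In odds form, posterior odds = prior odds × likelihood ratio, so prior odds = posterior odds ÷ LR.
Posterior odds = 0.159/(1−0.159) = 0.1891. LR = 0.61/0.17 = 3.5882.
Prior odds = 0.1891/3.5882 = 0.0527, so P(S) = 0.0527/(1+0.0527) ≈ 0.05.

P(S) = 0.05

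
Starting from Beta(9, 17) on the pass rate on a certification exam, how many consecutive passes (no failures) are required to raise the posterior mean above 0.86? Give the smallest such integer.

k = 96

After k passes and 0 failures the posterior is Beta(9+k, 17), with mean (9+k)/(9+17+k).
Set (9+k)/(26+k) > 0.86 and solve: k > (0.86·26 − 9)/(1 − 0.86) = 95.429.
The smallest integer exceeding 95.429 is 96, and checking k=96: (105)/(122) = 0.8607 > 0.86.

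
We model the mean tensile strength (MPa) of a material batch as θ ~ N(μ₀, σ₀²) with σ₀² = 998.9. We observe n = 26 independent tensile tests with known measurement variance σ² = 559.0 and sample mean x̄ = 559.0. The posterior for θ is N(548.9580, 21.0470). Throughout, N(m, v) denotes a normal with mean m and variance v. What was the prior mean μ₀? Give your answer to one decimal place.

μ₀ = 82.4

The posterior mean is a precision-weighted average: μ_n = (τ₀μ₀ + τ_data·x̄)/(τ₀+τ_data), with τ₀=1/σ₀² and τ_data=n/σ².
Here τ₀ = 1/998.9 = 0.001001 and τ_data = 26/559.0 = 0.046512, so τ_n = 0.047513.
Rearranging for μ₀: μ₀ = (μ_n·τ_n − τ_data·x̄)/τ₀ = (548.9580·0.047513 − 0.046512·559.0) / 0.001001 = 0.082433/0.001001 ≈ 82.4.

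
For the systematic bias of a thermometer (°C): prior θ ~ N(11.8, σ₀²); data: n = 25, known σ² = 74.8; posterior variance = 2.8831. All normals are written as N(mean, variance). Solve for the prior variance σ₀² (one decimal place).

σ₀² = 79.2

Posterior precision equals prior precision plus data precision: 1/σ_n² = 1/σ₀² + n/σ².
So 1/σ₀² = 1/2.8831 − 25/74.8 = 0.346849 − 0.334225 = 0.012624.
Hence σ₀² = 1/0.012624 ≈ 79.2.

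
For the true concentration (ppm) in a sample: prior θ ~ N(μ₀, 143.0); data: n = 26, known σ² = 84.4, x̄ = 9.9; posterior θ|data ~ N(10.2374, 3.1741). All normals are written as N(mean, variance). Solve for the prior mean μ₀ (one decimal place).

μ₀ = 25.1

With known observation variance, the Normal–Normal posterior has precision τ_n = τ₀ + n/σ² and mean μ_n = (τ₀μ₀ + (n/σ²)x̄)/τ_n.
Here τ₀ = 1/143.0 = 0.006993 and τ_data = 26/84.4 = 0.308057, so τ_n = 0.315050.
Rearranging for μ₀: μ₀ = (μ_n·τ_n − τ_data·x̄)/τ₀ = (10.2374·0.315050 − 0.308057·9.9) / 0.006993 = 0.175529/0.006993 ≈ 25.1.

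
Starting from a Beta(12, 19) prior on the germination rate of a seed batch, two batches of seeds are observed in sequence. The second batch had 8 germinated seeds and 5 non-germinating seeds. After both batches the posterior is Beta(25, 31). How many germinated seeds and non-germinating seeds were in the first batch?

5 germinated seeds and 7 non-germinating seeds

Sequential conjugate updates are equivalent to a single update on the pooled data, so total successes = posterior α − prior α and total failures = posterior β − prior β.
Total across both batches: 25−12=13 germinated seeds, 31−19=12 non-germinating seeds.
Subtract the second batch: 13−8=5 germinated seeds and 12−5=7 non-germinating seeds.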